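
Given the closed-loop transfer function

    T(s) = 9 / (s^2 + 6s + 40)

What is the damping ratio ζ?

ζ ≈ 0.4743

Compare the denominator to the standard form s^2 + 2ζωₙs + ωₙ².
ωₙ² = 40, so ωₙ = √40 ≈ 6.325 rad/s.
2ζωₙ = 6, so ζ = 6/(2·√40) ≈ 0.4743.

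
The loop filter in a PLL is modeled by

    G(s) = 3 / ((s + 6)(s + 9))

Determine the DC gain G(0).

At s = 0 each factor (s + a) contributes a and each (s^2 + bs + c) contributes c.
G(0) = 3·1 / ((6) · (9)) = 3/54 = 1/18.

G(0) = 1/18 ≈ 0.05556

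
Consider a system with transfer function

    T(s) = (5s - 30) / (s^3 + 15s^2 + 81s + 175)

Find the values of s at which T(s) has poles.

The poles are the roots of the denominator s^3 + 15s^2 + 81s + 175 = 0.
Trying s = -7: the polynomial evaluates to 0, so (s + 7) is a factor.
Dividing out leaves s^2 + 8s + 25 = 0.
The quadratic formula then gives s = -4 ± 3j.

s = -4 + 3j, -4 - 3j, -7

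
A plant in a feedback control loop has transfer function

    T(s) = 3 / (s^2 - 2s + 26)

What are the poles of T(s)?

s = 1 ± 5j

The poles are the roots of the denominator s^2 - 2s + 26 = 0.
Using the quadratic formula: s = (2 ± √(-100))/2 = 1 ± 5j.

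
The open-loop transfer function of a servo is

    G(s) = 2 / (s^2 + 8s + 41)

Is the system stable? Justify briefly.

The denominator s^2 + 8s + 41 factors as (s^2 + 8s + 41), giving poles at s = -4 + 5j, -4 - 5j.
Since all poles lie strictly in the left half-plane, the system is stable.

stable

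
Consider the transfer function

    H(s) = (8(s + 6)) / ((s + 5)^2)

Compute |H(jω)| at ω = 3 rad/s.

|H(j3)| ≈ 1.578

Substitute s = j3: numerator = 48 + j24, denominator = 16 + j30.
|H(j3)| = |48 + j24| / |16 + j30| = 53.666 / 34 ≈ 1.578.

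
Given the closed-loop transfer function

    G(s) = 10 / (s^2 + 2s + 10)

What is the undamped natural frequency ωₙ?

Compare the denominator to the standard form s^2 + 2ζωₙs + ωₙ².
ωₙ² = 10, so ωₙ = √10 ≈ 3.162 rad/s.

ωₙ ≈ 3.162 rad/s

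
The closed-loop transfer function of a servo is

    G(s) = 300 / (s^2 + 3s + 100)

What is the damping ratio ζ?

Compare the denominator to the standard form s^2 + 2ζωₙs + ωₙ².
ωₙ² = 100, so ωₙ = 10 rad/s.
2ζωₙ = 3, so ζ = 3/(2·10) = 0.15.
With ζ = 0.15 the response is underdamped.

ζ = 0.15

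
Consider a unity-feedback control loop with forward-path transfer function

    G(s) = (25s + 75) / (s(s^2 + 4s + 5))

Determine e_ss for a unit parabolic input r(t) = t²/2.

e_ss = ∞

G(s) has one pole at the origin.
This is a Type 1 system; Ka = lim_{s→0} s^2·G(s) = 0, so the steady-state error for a parabola input is infinite.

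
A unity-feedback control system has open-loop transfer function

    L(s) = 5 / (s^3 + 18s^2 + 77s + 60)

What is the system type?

Type 0

The denominator has no factor of s at the origin — no free integrator — so this is a Type 0 system.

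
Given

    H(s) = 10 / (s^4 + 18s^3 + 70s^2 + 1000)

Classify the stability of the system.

unstable

The denominator s^4 + 18s^3 + 70s^2 + 1000 factors as (s + 10)^2(s^2 - 2s + 10), giving poles at s = -10, -10, 1 + 3j, 1 - 3j.
Since the pole(s) at s = 1 ± 3j lie in the right half-plane, the system is unstable.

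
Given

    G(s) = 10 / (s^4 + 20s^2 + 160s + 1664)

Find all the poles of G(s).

The poles are the roots of the denominator s^4 + 20s^2 + 160s + 1664 = 0.
No real roots exist; factor into two real quadratics: (s^2 - 8s + 52)(s^2 + 8s + 32) = 0.
Each quadratic gives a conjugate pair via the quadratic formula.

s = 4 ± 6j, -4 ± 4j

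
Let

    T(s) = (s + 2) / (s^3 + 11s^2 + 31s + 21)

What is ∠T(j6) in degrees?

At s = j6: numerator = 2 + j6, denominator = -375 - j30.
∠T = ∠num − ∠den = 71.565° − (-175.43°) = 247.0°, which wraps to -113.0°.

∠T(j6) ≈ -113.0°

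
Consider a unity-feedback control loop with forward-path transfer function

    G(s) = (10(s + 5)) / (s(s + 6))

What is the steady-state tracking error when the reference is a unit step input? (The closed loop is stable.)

G(s) has one pole at the origin.
This is a Type 1 system; for a step input the steady-state error is zero.

e_ss = 0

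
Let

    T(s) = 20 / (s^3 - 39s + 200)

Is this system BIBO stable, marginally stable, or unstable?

unstable

The denominator s^3 - 39s + 200 factors as (s^2 - 8s + 25)(s + 8), giving poles at s = 4 ± 3j, -8.
Since the pole(s) at s = 4 ± 3j lie in the right half-plane, the system is unstable.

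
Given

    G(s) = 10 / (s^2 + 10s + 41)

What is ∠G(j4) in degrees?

∠G(j4) ≈ -57.99°

At s = j4: numerator = 10, denominator = 25 + j40.
∠G = ∠num − ∠den = 0° − (57.995°) = -57.99°.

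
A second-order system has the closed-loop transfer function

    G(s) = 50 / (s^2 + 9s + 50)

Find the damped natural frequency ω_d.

Comparing s^2 + 9s + 50 to s^2 + 2ζωₙs + ωₙ²: ωₙ = √50 ≈ 7.071 rad/s and ζ = 9/(2·√50) ≈ 0.6364.
ζωₙ = 9/2 = 4.5, so ω_d = ωₙ√(1−ζ²) = √(ωₙ² − (ζωₙ)²) = √(50 − 4.5²) = √29.75 ≈ 5.454 rad/s.

ω_d ≈ 5.454 rad/s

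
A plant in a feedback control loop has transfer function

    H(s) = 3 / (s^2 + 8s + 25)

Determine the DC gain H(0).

At s = 0 each factor (s + a) contributes a and each (s^2 + bs + c) contributes c.
H(0) = 3·1 / ((25)) = 3/25 = 3/25.

H(0) = 3/25 ≈ 0.1200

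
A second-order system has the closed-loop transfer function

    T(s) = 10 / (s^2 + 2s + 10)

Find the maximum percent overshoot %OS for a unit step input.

%OS ≈ 35.1%

Comparing s^2 + 2s + 10 to s^2 + 2ζωₙs + ωₙ²: ωₙ = √10 ≈ 3.162 rad/s and ζ = 2/(2·√10) ≈ 0.3162.
%OS = 100·exp(−πζ/√(1−ζ²)) = 100·exp(−π·0.3162/√(1−0.3162²)) ≈ 35.1%.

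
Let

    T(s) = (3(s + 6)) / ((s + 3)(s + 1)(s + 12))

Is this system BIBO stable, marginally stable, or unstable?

The poles can be read from the denominator factors: s = -3, -1, -12.
Since all poles lie strictly in the left half-plane, the system is stable.

stable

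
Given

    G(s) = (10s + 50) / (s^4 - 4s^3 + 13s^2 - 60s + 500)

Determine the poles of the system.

s = -2 ± 4j, 4 ± 3j

The poles are the roots of the denominator s^4 - 4s^3 + 13s^2 - 60s + 500 = 0.
No real roots exist; factor into two real quadratics: (s^2 + 4s + 20)(s^2 - 8s + 25) = 0.
Each quadratic gives a conjugate pair via the quadratic formula.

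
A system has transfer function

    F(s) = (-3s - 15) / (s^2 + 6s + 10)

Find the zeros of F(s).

Set the numerator to zero: -3s - 15 = 0, i.e. -3·(s + 5) = 0.
So s = -5.

s = -5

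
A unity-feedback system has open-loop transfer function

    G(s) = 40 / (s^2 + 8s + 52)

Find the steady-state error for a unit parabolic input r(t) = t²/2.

G(s) has no poles at the origin.
This is a Type 0 system; Ka = lim_{s→0} s^2·G(s) = 0, so the steady-state error for a parabola input is infinite.

e_ss = ∞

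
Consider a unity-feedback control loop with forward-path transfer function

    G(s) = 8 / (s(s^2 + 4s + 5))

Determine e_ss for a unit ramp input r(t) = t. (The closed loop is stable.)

G(s) has one pole at the origin.
This is a Type 1 system. Kv = lim_{s→0} s·G(s) = 8/5.
e_ss = 1/Kv = 1/(8/5) = 5/8 ≈ 0.6250.

e_ss = 0.6250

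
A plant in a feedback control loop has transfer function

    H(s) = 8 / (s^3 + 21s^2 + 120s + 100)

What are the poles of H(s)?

s = -10, -10, -1

The poles are the roots of the denominator s^3 + 21s^2 + 120s + 100 = 0.
Trying s = -10: the polynomial evaluates to 0, so (s + 10) is a factor.
Dividing out leaves s^2 + 11s + 10 = 0.
Factoring the quadratic: (s + 10)(s + 1) = 0.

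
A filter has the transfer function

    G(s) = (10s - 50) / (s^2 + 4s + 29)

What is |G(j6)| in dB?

Substitute s = j6: numerator = -50 + j60, denominator = -7 + j24.
|G(j6)| = |-50 + j60| / |-7 + j24| = 78.102 / 25 ≈ 3.124.
In decibels: 20·log₁₀(3.124) ≈ 9.89 dB.

|G(j6)|_dB ≈ 9.89 dB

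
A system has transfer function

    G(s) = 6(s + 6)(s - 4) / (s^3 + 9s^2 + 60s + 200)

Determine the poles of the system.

The poles are the roots of the denominator s^3 + 9s^2 + 60s + 200 = 0.
Trying s = -5: the polynomial evaluates to 0, so (s + 5) is a factor.
Dividing out leaves s^2 + 4s + 40 = 0.
The quadratic formula then gives s = -2 ± 6j.

s = -2 + 6j, -2 - 6j, -5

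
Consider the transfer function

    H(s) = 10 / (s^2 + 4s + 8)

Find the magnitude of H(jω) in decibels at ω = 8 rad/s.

|H(j8)|_dB ≈ -16.2 dB

Substitute s = j8: numerator = 10, denominator = -56 + j32.
|H(j8)| = |10| / |-56 + j32| = 10 / 64.498 ≈ 0.1550.
In decibels: 20·log₁₀(0.1550) ≈ -16.2 dB.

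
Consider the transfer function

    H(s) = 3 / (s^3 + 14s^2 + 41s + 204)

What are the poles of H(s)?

The poles are the roots of the denominator s^3 + 14s^2 + 41s + 204 = 0.
Trying s = -12: the polynomial evaluates to 0, so (s + 12) is a factor.
Dividing out leaves s^2 + 2s + 17 = 0.
The quadratic formula then gives s = -1 ± 4j.

s = -1 ± 4j, -12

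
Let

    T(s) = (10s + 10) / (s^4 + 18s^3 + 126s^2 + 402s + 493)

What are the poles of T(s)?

The poles are the roots of the denominator s^4 + 18s^3 + 126s^2 + 402s + 493 = 0.
No real roots exist; factor into two real quadratics: (s^2 + 8s + 17)(s^2 + 10s + 29) = 0.
Each quadratic gives a conjugate pair via the quadratic formula.

s = -4 ± j, -5 ± 2j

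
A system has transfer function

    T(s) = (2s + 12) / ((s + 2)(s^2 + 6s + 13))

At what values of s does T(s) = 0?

Set the numerator to zero: 2s + 12 = 0, i.e. 2·(s + 6) = 0.
So s = -6.

s = -6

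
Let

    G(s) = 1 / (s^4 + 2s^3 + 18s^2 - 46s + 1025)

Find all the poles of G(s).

s = 3 ± 4j, -4 ± 5j

The poles are the roots of the denominator s^4 + 2s^3 + 18s^2 - 46s + 1025 = 0.
No real roots exist; factor into two real quadratics: (s^2 - 6s + 25)(s^2 + 8s + 41) = 0.
Each quadratic gives a conjugate pair via the quadratic formula.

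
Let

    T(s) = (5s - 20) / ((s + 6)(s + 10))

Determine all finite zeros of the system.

Set the numerator to zero: 5s - 20 = 0, i.e. 5·(s - 4) = 0.
So s = 4.

s = 4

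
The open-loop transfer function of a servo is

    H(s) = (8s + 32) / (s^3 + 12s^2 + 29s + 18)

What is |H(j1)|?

Substitute s = j1: numerator = 32 + j8, denominator = 6 + j28.
|H(j1)| = |32 + j8| / |6 + j28| = 32.985 / 28.636 ≈ 1.152.

|H(j1)| ≈ 1.152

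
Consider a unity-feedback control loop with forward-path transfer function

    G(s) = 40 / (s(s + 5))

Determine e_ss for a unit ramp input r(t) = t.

G(s) has one pole at the origin.
This is a Type 1 system. Kv = lim_{s→0} s·G(s) = 40/5 = 8.
e_ss = 1/Kv = 1/(8) = 1/8 ≈ 0.1250.

e_ss = 0.1250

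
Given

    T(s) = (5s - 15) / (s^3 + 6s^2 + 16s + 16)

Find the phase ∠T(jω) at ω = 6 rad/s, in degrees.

∠T(j6) ≈ -94.40°

At s = j6: numerator = -15 + j30, denominator = -200 - j120.
∠T = ∠num − ∠den = 116.57° − (-149.04°) = 265.6°, which wraps to -94.40°.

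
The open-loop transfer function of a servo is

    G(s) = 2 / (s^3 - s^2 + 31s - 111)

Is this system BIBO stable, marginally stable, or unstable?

unstable

The denominator s^3 - s^2 + 31s - 111 factors as (s^2 + 2s + 37)(s - 3), giving poles at s = -1 + 6j, -1 - 6j, 3.
Since the pole(s) at s = 3 lie in the right half-plane, the system is unstable.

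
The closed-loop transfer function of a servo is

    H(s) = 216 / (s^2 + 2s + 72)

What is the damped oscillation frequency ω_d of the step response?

ω_d ≈ 8.426 rad/s

Comparing s^2 + 2s + 72 to s^2 + 2ζωₙs + ωₙ²: ωₙ = √72 ≈ 8.485 rad/s and ζ = 2/(2·√72) ≈ 0.1179.
ζωₙ = 2/2 = 1, so ω_d = ωₙ√(1−ζ²) = √(ωₙ² − (ζωₙ)²) = √(72 − 1²) = √71 ≈ 8.426 rad/s.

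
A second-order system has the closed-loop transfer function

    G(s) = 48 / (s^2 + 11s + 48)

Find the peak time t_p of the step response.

t_p ≈ 0.7457 s

Comparing s^2 + 11s + 48 to s^2 + 2ζωₙs + ωₙ²: ωₙ = √48 ≈ 6.928 rad/s and ζ = 11/(2·√48) ≈ 0.7939.
ζωₙ = 11/2 = 5.5, so ω_d = ωₙ√(1−ζ²) = √(ωₙ² − (ζωₙ)²) = √(48 − 5.5²) = √17.75 ≈ 4.213 rad/s.
t_p = π/ω_d = π/4.213 ≈ 0.7457 s.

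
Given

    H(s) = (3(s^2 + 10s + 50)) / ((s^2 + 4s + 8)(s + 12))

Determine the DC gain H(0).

At s = 0 each factor (s + a) contributes a and each (s^2 + bs + c) contributes c.
H(0) = 3·(50) / ((8) · (12)) = 150/96 = 25/16.

H(0) = 25/16 ≈ 1.562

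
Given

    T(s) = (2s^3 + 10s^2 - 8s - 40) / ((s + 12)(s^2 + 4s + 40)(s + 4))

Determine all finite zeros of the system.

Set the numerator to zero: 2s^3 + 10s^2 - 8s - 40 = 0, i.e. 2·(s^3 + 5s^2 - 4s - 20) = 0.
Factoring: (s - 2)(s + 5)(s + 2) = 0.

s = 2, -5, -2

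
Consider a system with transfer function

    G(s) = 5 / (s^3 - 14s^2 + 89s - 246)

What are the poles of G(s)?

The poles are the roots of the denominator s^3 - 14s^2 + 89s - 246 = 0.
Trying s = 6: the polynomial evaluates to 0, so (s - 6) is a factor.
Dividing out leaves s^2 - 8s + 41 = 0.
The quadratic formula then gives s = 4 ± 5j.

s = 4 + 5j, 4 - 5j, 6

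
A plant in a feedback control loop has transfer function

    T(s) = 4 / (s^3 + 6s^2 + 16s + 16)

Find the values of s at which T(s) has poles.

s = -2 ± 2j, -2

The poles are the roots of the denominator s^3 + 6s^2 + 16s + 16 = 0.
Trying s = -2: the polynomial evaluates to 0, so (s + 2) is a factor.
Dividing out leaves s^2 + 4s + 8 = 0.
The quadratic formula then gives s = -2 ± 2j.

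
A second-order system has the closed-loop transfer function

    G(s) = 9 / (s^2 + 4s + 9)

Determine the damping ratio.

Compare the denominator to the standard form s^2 + 2ζωₙs + ωₙ².
ωₙ² = 9, so ωₙ = 3 rad/s.
2ζωₙ = 4, so ζ = 4/(2·3) ≈ 0.6667.

ζ ≈ 0.6667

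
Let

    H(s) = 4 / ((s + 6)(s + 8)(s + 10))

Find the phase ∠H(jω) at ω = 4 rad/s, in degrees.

∠H(j4) ≈ -82.06°

At s = j4: numerator = 4, denominator = 96 + j688.
∠H = ∠num − ∠den = 0° − (82.057°) = -82.06°.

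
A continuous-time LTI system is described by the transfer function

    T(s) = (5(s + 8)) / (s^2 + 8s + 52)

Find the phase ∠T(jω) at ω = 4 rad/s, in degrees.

At s = j4: numerator = 40 + j20, denominator = 36 + j32.
∠T = ∠num − ∠den = 26.565° − (41.634°) = -15.07°.

∠T(j4) ≈ -15.07°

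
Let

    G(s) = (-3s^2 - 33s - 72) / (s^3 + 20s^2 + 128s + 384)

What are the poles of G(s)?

The poles are the roots of the denominator s^3 + 20s^2 + 128s + 384 = 0.
Trying s = -12: the polynomial evaluates to 0, so (s + 12) is a factor.
Dividing out leaves s^2 + 8s + 32 = 0.
The quadratic formula then gives s = -4 ± 4j.

s = -4 + 4j, -4 - 4j, -12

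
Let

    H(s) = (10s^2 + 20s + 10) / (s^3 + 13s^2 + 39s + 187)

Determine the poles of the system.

s = -1 ± 4j, -11

The poles are the roots of the denominator s^3 + 13s^2 + 39s + 187 = 0.
Trying s = -11: the polynomial evaluates to 0, so (s + 11) is a factor.
Dividing out leaves s^2 + 2s + 17 = 0.
The quadratic formula then gives s = -1 ± 4j.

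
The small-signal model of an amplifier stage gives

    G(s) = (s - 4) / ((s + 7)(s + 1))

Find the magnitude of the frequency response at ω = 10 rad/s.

|G(j10)| ≈ 0.08780

Substitute s = j10: numerator = -4 + j10, denominator = -93 + j80.
|G(j10)| = |-4 + j10| / |-93 + j80| = 10.770 / 122.67 ≈ 0.08780.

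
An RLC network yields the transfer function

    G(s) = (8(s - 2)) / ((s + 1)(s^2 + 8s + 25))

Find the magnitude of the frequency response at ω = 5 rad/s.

Substitute s = j5: numerator = -16 + j40, denominator = -200 + j40.
|G(j5)| = |-16 + j40| / |-200 + j40| = 43.081 / 203.96 ≈ 0.2112.

|G(j5)| ≈ 0.2112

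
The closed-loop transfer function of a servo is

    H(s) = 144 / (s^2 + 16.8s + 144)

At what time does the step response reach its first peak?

t_p ≈ 0.3666 s

Comparing s^2 + 16.8s + 144 to s^2 + 2ζωₙs + ωₙ²: ωₙ = 12 rad/s and ζ = 16.8/(2·12) = 0.7.
ζωₙ = 16.8/2 = 8.4, so ω_d = ωₙ√(1−ζ²) = √(ωₙ² − (ζωₙ)²) = √(144 − 8.4²) = √73.44 ≈ 8.570 rad/s.
t_p = π/ω_d = π/8.570 ≈ 0.3666 s.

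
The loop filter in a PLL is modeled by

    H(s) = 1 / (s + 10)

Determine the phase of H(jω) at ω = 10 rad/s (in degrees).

At s = j10: numerator = 1, denominator = 10 + j10.
∠H = ∠num − ∠den = 0° − (45°) = -45°.

∠H(j10) ≈ -45°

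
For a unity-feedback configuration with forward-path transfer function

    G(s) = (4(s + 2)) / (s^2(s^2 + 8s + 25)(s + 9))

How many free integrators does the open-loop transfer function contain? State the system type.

Type 2

The denominator has 2 factors of s at the origin (free integrators), so this is a Type 2 system.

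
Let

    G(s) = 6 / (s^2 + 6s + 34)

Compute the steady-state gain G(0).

G(0) = 3/17 ≈ 0.1765

At s = 0 each factor (s + a) contributes a and each (s^2 + bs + c) contributes c.
G(0) = 6·1 / ((34)) = 6/34 = 3/17.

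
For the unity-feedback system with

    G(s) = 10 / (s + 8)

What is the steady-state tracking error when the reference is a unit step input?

e_ss = 0.4444

G(s) has no poles at the origin.
This is a Type 0 system. Kp = lim_{s→0} G(s) = 10/8 = 5/4.
e_ss = 1/(1 + Kp) = 1/(1 + 5/4) = 4/9 ≈ 0.4444.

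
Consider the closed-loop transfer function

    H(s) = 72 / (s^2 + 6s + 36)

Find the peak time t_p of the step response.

t_p ≈ 0.6046 s

Comparing s^2 + 6s + 36 to s^2 + 2ζωₙs + ωₙ²: ωₙ = 6 rad/s and ζ = 6/(2·6) = 0.5.
ζωₙ = 6/2 = 3, so ω_d = ωₙ√(1−ζ²) = √(ωₙ² − (ζωₙ)²) = √(36 − 3²) = √27 ≈ 5.196 rad/s.
t_p = π/ω_d = π/5.196 ≈ 0.6046 s.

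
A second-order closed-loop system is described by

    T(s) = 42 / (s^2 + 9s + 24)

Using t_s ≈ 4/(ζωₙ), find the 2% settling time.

t_s ≈ 0.8889 s

Comparing s^2 + 9s + 24 to s^2 + 2ζωₙs + ωₙ²: ωₙ = √24 ≈ 4.899 rad/s and ζ = 9/(2·√24) ≈ 0.9186.
ζωₙ = 9/2 = 4.5, so t_s ≈ 4/(ζωₙ) = 4/4.5 ≈ 0.8889 s.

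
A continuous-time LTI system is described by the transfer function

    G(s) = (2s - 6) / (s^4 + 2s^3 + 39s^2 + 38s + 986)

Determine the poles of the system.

s = 2 + 5j, 2 - 5j, -3 + 5j, -3 - 5j

The poles are the roots of the denominator s^4 + 2s^3 + 39s^2 + 38s + 986 = 0.
No real roots exist; factor into two real quadratics: (s^2 - 4s + 29)(s^2 + 6s + 34) = 0.
Each quadratic gives a conjugate pair via the quadratic formula.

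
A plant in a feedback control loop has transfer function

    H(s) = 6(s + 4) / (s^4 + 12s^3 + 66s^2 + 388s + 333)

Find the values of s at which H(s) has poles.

The poles are the roots of the denominator s^4 + 12s^3 + 66s^2 + 388s + 333 = 0.
Trying s = -9: the polynomial evaluates to 0, so (s + 9) is a factor.
Dividing out leaves s^3 + 3s^2 + 39s + 37 = 0.
This factors further as (s^2 + 2s + 37)(s + 1) = 0.

s = -1 ± 6j, -9, -1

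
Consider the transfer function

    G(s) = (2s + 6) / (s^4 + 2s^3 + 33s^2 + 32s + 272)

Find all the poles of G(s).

s = ±4j, -1 ± 4j

The poles are the roots of the denominator s^4 + 2s^3 + 33s^2 + 32s + 272 = 0.
No real roots exist; factor into two real quadratics: (s^2 + 16)(s^2 + 2s + 17) = 0.
Each quadratic gives a conjugate pair via the quadratic formula.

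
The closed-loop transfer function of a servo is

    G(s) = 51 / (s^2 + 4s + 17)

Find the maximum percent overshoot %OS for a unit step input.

Comparing s^2 + 4s + 17 to s^2 + 2ζωₙs + ωₙ²: ωₙ = √17 ≈ 4.123 rad/s and ζ = 4/(2·√17) ≈ 0.4851.
%OS = 100·exp(−πζ/√(1−ζ²)) = 100·exp(−π·0.4851/√(1−0.4851²)) ≈ 17.5%.

%OS ≈ 17.5%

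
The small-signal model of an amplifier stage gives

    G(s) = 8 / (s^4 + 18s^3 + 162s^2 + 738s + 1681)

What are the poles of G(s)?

The poles are the roots of the denominator s^4 + 18s^3 + 162s^2 + 738s + 1681 = 0.
No real roots exist; factor into two real quadratics: (s^2 + 8s + 41)(s^2 + 10s + 41) = 0.
Each quadratic gives a conjugate pair via the quadratic formula.

s = -4 + 5j, -4 - 5j, -5 + 4j, -5 - 4j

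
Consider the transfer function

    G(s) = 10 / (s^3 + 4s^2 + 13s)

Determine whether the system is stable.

The denominator s^3 + 4s^2 + 13s factors as s(s^2 + 4s + 13), giving poles at s = 0, -2 ± 3j.
Since the simple pole(s) at s = 0 lie on the jω-axis with none in the right half-plane, the system is marginally stable.

marginally stable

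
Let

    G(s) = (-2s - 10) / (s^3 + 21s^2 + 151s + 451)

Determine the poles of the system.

The poles are the roots of the denominator s^3 + 21s^2 + 151s + 451 = 0.
Trying s = -11: the polynomial evaluates to 0, so (s + 11) is a factor.
Dividing out leaves s^2 + 10s + 41 = 0.
The quadratic formula then gives s = -5 ± 4j.

s = -5 ± 4j, -11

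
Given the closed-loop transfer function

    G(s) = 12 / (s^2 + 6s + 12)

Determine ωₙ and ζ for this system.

ωₙ ≈ 3.464 rad/s, ζ ≈ 0.8660

Compare the denominator to the standard form s^2 + 2ζωₙs + ωₙ².
ωₙ² = 12, so ωₙ = √12 ≈ 3.464 rad/s.
2ζωₙ = 6, so ζ = 6/(2·√12) ≈ 0.8660.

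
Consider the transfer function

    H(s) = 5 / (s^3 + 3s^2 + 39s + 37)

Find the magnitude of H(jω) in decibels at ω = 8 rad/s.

|H(j8)|_dB ≈ -34.1 dB

Substitute s = j8: numerator = 5, denominator = -155 - j200.
|H(j8)| = |5| / |-155 - j200| = 5 / 253.03 ≈ 0.01976.
In decibels: 20·log₁₀(0.01976) ≈ -34.1 dB.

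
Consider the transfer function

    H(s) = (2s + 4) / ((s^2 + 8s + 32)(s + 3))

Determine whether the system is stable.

stable

The poles can be read from the denominator factors: s = -4 ± 4j, -3.
Since all poles lie strictly in the left half-plane, the system is stable.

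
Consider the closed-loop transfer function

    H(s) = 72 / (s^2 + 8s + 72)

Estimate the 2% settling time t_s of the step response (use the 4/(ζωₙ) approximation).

t_s ≈ 1 s

Comparing s^2 + 8s + 72 to s^2 + 2ζωₙs + ωₙ²: ωₙ = √72 ≈ 8.485 rad/s and ζ = 8/(2·√72) ≈ 0.4714.
ζωₙ = 8/2 = 4, so t_s ≈ 4/(ζωₙ) = 4/4 = 1 s.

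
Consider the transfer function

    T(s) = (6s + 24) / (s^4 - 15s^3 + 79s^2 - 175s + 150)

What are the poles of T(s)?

The poles are the roots of the denominator s^4 - 15s^3 + 79s^2 - 175s + 150 = 0.
Trying s = 6: the polynomial evaluates to 0, so (s - 6) is a factor.
Dividing out leaves s^3 - 9s^2 + 25s - 25 = 0.
This factors further as (s^2 - 4s + 5)(s - 5) = 0.

s = 6, 2 ± j, 5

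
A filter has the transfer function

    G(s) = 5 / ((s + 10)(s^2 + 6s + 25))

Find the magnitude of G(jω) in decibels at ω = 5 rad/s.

|G(j5)|_dB ≈ -36.5 dB

Substitute s = j5: numerator = 5, denominator = -150 + j300.
|G(j5)| = |5| / |-150 + j300| = 5 / 335.41 ≈ 0.01491.
In decibels: 20·log₁₀(0.01491) ≈ -36.5 dB.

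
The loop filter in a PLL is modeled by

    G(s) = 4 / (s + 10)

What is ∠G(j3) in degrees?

∠G(j3) ≈ -16.70°

At s = j3: numerator = 4, denominator = 10 + j3.
∠G = ∠num − ∠den = 0° − (16.699°) = -16.70°.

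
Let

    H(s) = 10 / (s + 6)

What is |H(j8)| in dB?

Substitute s = j8: numerator = 10, denominator = 6 + j8.
|H(j8)| = |10| / |6 + j8| = 10 / 10 = 1.
In decibels: 20·log₁₀(1) ≈ 0 dB.

|H(j8)|_dB ≈ 0 dB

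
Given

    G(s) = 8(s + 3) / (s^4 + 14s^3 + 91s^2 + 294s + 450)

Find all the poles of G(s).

s = -4 ± 3j, -3 ± 3j

The poles are the roots of the denominator s^4 + 14s^3 + 91s^2 + 294s + 450 = 0.
No real roots exist; factor into two real quadratics: (s^2 + 8s + 25)(s^2 + 6s + 18) = 0.
Each quadratic gives a conjugate pair via the quadratic formula.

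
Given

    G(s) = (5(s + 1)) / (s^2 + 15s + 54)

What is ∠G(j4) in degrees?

∠G(j4) ≈ 18.31°

At s = j4: numerator = 5 + j20, denominator = 38 + j60.
∠G = ∠num − ∠den = 75.964° − (57.653°) = 18.31°.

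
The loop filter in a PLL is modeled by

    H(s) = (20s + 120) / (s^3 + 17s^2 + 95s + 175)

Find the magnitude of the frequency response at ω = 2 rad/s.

Substitute s = j2: numerator = 120 + j40, denominator = 107 + j182.
|H(j2)| = |120 + j40| / |107 + j182| = 126.49 / 211.12 ≈ 0.5991.

|H(j2)| ≈ 0.5991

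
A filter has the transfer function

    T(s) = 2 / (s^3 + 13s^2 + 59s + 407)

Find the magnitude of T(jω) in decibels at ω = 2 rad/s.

Substitute s = j2: numerator = 2, denominator = 355 + j110.
|T(j2)| = |2| / |355 + j110| = 2 / 371.65 ≈ 0.005381.
In decibels: 20·log₁₀(0.005381) ≈ -45.4 dB.

|T(j2)|_dB ≈ -45.4 dB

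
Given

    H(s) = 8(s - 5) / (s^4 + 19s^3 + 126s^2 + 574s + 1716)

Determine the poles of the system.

The poles are the roots of the denominator s^4 + 19s^3 + 126s^2 + 574s + 1716 = 0.
Trying s = -11: the polynomial evaluates to 0, so (s + 11) is a factor.
Dividing out leaves s^3 + 8s^2 + 38s + 156 = 0.
This factors further as (s + 6)(s^2 + 2s + 26) = 0.

s = -11, -6, -1 ± 5j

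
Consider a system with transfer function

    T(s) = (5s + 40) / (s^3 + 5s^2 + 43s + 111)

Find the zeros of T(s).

s = -8

Set the numerator to zero: 5s + 40 = 0, i.e. 5·(s + 8) = 0.
So s = -8.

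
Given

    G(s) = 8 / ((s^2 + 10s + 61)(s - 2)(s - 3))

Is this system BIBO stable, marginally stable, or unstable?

unstable

The poles can be read from the denominator factors: s = -5 ± 6j, 2, 3.
Since the pole(s) at s = 2, 3 lie in the right half-plane, the system is unstable.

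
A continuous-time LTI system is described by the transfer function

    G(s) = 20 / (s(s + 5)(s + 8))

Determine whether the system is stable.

marginally stable

The poles can be read from the denominator factors: s = 0, -5, -8.
Since the simple pole(s) at s = 0 lie on the jω-axis with none in the right half-plane, the system is marginally stable.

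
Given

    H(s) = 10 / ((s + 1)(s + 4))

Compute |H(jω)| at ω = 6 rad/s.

|H(j6)| ≈ 0.2280

Substitute s = j6: numerator = 10, denominator = -32 + j30.
|H(j6)| = |10| / |-32 + j30| = 10 / 43.863 ≈ 0.2280.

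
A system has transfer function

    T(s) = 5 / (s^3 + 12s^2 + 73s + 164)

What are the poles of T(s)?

The poles are the roots of the denominator s^3 + 12s^2 + 73s + 164 = 0.
Trying s = -4: the polynomial evaluates to 0, so (s + 4) is a factor.
Dividing out leaves s^2 + 8s + 41 = 0.
The quadratic formula then gives s = -4 ± 5j.

s = -4 ± 5j, -4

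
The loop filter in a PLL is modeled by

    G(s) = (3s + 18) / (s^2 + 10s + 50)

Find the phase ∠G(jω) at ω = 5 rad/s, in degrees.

At s = j5: numerator = 18 + j15, denominator = 25 + j50.
∠G = ∠num − ∠den = 39.806° − (63.435°) = -23.63°.

∠G(j5) ≈ -23.63°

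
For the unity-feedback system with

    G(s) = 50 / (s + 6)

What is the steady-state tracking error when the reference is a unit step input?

G(s) has no poles at the origin.
This is a Type 0 system. Kp = lim_{s→0} G(s) = 50/6 = 25/3.
e_ss = 1/(1 + Kp) = 1/(1 + 25/3) = 3/28 ≈ 0.1071.

e_ss = 0.1071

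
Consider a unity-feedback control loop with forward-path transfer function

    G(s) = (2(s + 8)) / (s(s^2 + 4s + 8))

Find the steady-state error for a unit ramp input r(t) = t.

G(s) has one pole at the origin.
This is a Type 1 system. Kv = lim_{s→0} s·G(s) = 16/8 = 2.
e_ss = 1/Kv = 1/(2) = 1/2 ≈ 0.5000.

e_ss = 0.5000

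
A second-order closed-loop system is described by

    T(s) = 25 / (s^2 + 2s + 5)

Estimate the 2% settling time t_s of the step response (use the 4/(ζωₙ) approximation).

Comparing s^2 + 2s + 5 to s^2 + 2ζωₙs + ωₙ²: ωₙ = √5 ≈ 2.236 rad/s and ζ = 2/(2·√5) ≈ 0.4472.
ζωₙ = 2/2 = 1, so t_s ≈ 4/(ζωₙ) = 4/1 = 4 s.

t_s ≈ 4 s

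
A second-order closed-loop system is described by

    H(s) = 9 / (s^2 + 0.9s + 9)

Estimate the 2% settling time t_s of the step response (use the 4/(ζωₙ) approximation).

Comparing s^2 + 0.9s + 9 to s^2 + 2ζωₙs + ωₙ²: ωₙ = 3 rad/s and ζ = 0.9/(2·3) = 0.15.
ζωₙ = 0.9/2 = 0.45, so t_s ≈ 4/(ζωₙ) = 4/0.45 ≈ 8.889 s.

t_s ≈ 8.889 s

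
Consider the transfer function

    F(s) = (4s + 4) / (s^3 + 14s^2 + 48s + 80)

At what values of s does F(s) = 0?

Set the numerator to zero: 4s + 4 = 0, i.e. 4·(s + 1) = 0.
So s = -1.

s = -1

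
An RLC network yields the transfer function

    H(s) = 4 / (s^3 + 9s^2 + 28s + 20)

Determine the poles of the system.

The poles are the roots of the denominator s^3 + 9s^2 + 28s + 20 = 0.
Trying s = -1: the polynomial evaluates to 0, so (s + 1) is a factor.
Dividing out leaves s^2 + 8s + 20 = 0.
The quadratic formula then gives s = -4 ± 2j.

s = -4 ± 2j, -1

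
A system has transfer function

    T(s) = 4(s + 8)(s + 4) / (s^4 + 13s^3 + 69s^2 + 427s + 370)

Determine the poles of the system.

s = -10, -1 + 6j, -1 - 6j, -1

The poles are the roots of the denominator s^4 + 13s^3 + 69s^2 + 427s + 370 = 0.
Trying s = -10: the polynomial evaluates to 0, so (s + 10) is a factor.
Dividing out leaves s^3 + 3s^2 + 39s + 37 = 0.
This factors further as (s^2 + 2s + 37)(s + 1) = 0.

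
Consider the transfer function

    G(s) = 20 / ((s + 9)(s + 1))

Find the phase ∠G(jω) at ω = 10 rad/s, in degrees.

∠G(j10) ≈ -132.3°

At s = j10: numerator = 20, denominator = -91 + j100.
∠G = ∠num − ∠den = 0° − (132.30°) = -132.3°.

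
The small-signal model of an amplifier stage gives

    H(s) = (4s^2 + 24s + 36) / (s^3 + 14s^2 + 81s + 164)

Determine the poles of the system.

The poles are the roots of the denominator s^3 + 14s^2 + 81s + 164 = 0.
Trying s = -4: the polynomial evaluates to 0, so (s + 4) is a factor.
Dividing out leaves s^2 + 10s + 41 = 0.
The quadratic formula then gives s = -5 ± 4j.

s = -5 ± 4j, -4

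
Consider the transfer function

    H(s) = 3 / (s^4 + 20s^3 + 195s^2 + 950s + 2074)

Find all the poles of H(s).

The poles are the roots of the denominator s^4 + 20s^3 + 195s^2 + 950s + 2074 = 0.
No real roots exist; factor into two real quadratics: (s^2 + 10s + 34)(s^2 + 10s + 61) = 0.
Each quadratic gives a conjugate pair via the quadratic formula.

s = -5 + 3j, -5 - 3j, -5 + 6j, -5 - 6j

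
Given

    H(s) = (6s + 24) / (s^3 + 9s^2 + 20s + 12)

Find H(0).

Set s = 0: H(0) = (24) / (12) = 2.

H(0) = 2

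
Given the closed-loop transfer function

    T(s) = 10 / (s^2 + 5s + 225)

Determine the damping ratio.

ζ ≈ 0.1667

Compare the denominator to the standard form s^2 + 2ζωₙs + ωₙ².
ωₙ² = 225, so ωₙ = 15 rad/s.
2ζωₙ = 5, so ζ = 5/(2·15) ≈ 0.1667.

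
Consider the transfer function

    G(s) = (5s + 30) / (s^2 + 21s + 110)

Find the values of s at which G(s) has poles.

s = -10, -11

The poles are the roots of the denominator s^2 + 21s + 110 = 0.
Factoring: (s + 10)(s + 11) = 0, so s = -10 and s = -11.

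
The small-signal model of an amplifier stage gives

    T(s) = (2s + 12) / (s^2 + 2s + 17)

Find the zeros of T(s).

Set the numerator to zero: 2s + 12 = 0, i.e. 2·(s + 6) = 0.
So s = -6.

s = -6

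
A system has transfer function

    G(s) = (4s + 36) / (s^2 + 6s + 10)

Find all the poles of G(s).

The poles are the roots of the denominator s^2 + 6s + 10 = 0.
Using the quadratic formula: s = (-6 ± √(-4))/2 = -3 ± 1j.

s = -3 + j, -3 - j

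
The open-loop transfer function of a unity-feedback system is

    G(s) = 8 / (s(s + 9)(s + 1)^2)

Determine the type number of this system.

Type 1

The denominator has 1 factor of s at the origin (free integrator), so this is a Type 1 system.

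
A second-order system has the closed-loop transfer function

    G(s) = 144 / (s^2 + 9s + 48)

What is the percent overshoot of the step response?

Comparing s^2 + 9s + 48 to s^2 + 2ζωₙs + ωₙ²: ωₙ = √48 ≈ 6.928 rad/s and ζ = 9/(2·√48) ≈ 0.6495.
%OS = 100·exp(−πζ/√(1−ζ²)) = 100·exp(−π·0.6495/√(1−0.6495²)) ≈ 6.83%.

%OS ≈ 6.83%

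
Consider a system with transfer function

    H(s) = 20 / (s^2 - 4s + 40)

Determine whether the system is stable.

The denominator s^2 - 4s + 40 factors as (s^2 - 4s + 40), giving poles at s = 2 + 6j, 2 - 6j.
Since the pole(s) at s = 2 ± 6j lie in the right half-plane, the system is unstable.

unstable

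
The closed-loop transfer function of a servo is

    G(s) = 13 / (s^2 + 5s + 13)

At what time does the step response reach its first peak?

t_p ≈ 1.209 s

Comparing s^2 + 5s + 13 to s^2 + 2ζωₙs + ωₙ²: ωₙ = √13 ≈ 3.606 rad/s and ζ = 5/(2·√13) ≈ 0.6934.
ζωₙ = 5/2 = 2.5, so ω_d = ωₙ√(1−ζ²) = √(ωₙ² − (ζωₙ)²) = √(13 − 2.5²) = √6.75 ≈ 2.598 rad/s.
t_p = π/ω_d = π/2.598 ≈ 1.209 s.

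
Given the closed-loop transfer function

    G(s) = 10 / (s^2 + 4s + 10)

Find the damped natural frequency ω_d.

ω_d ≈ 2.449 rad/s

Comparing s^2 + 4s + 10 to s^2 + 2ζωₙs + ωₙ²: ωₙ = √10 ≈ 3.162 rad/s and ζ = 4/(2·√10) ≈ 0.6325.
ζωₙ = 4/2 = 2, so ω_d = ωₙ√(1−ζ²) = √(ωₙ² − (ζωₙ)²) = √(10 − 2²) = √6 ≈ 2.449 rad/s.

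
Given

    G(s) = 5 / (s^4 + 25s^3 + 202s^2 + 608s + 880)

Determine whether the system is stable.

The denominator s^4 + 25s^3 + 202s^2 + 608s + 880 factors as (s + 10)(s^2 + 4s + 8)(s + 11), giving poles at s = -10, -2 ± 2j, -11.
Since all poles lie strictly in the left half-plane, the system is stable.

stable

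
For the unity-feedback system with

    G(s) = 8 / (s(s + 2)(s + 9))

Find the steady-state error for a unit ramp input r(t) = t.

e_ss = 2.250

G(s) has one pole at the origin.
This is a Type 1 system. Kv = lim_{s→0} s·G(s) = 8/18 = 4/9.
e_ss = 1/Kv = 1/(4/9) = 9/4 ≈ 2.250.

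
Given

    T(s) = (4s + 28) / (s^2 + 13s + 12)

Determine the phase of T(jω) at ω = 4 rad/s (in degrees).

At s = j4: numerator = 28 + j16, denominator = -4 + j52.
∠T = ∠num − ∠den = 29.745° − (94.399°) = -64.65°.

∠T(j4) ≈ -64.65°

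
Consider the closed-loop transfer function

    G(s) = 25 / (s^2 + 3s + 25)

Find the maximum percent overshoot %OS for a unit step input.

%OS ≈ 37.2%

Comparing s^2 + 3s + 25 to s^2 + 2ζωₙs + ωₙ²: ωₙ = 5 rad/s and ζ = 3/(2·5) = 0.3.
%OS = 100·exp(−πζ/√(1−ζ²)) = 100·exp(−π·0.3/√(1−0.3²)) ≈ 37.2%.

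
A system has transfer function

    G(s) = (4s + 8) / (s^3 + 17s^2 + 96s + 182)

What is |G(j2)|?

|G(j2)| ≈ 0.05227

Substitute s = j2: numerator = 8 + j8, denominator = 114 + j184.
|G(j2)| = |8 + j8| / |114 + j184| = 11.314 / 216.45 ≈ 0.05227.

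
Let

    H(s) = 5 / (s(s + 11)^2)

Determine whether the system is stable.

marginally stable

The poles can be read from the denominator factors: s = 0, -11, -11.
Since the simple pole(s) at s = 0 lie on the jω-axis with none in the right half-plane, the system is marginally stable.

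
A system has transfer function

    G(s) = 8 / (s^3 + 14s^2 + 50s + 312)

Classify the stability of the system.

The denominator s^3 + 14s^2 + 50s + 312 factors as (s^2 + 2s + 26)(s + 12), giving poles at s = -1 ± 5j, -12.
Since all poles lie strictly in the left half-plane, the system is stable.

stable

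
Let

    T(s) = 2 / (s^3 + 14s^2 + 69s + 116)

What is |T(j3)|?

|T(j3)| ≈ 0.01109

Substitute s = j3: numerator = 2, denominator = -10 + j180.
|T(j3)| = |2| / |-10 + j180| = 2 / 180.28 ≈ 0.01109.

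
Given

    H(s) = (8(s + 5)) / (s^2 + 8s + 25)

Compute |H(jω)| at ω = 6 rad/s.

Substitute s = j6: numerator = 40 + j48, denominator = -11 + j48.
|H(j6)| = |40 + j48| / |-11 + j48| = 62.482 / 49.244 ≈ 1.269.

|H(j6)| ≈ 1.269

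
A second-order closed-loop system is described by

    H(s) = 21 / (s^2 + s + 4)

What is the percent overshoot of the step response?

Comparing s^2 + s + 4 to s^2 + 2ζωₙs + ωₙ²: ωₙ = 2 rad/s and ζ = 1/(2·2) = 0.25.
%OS = 100·exp(−πζ/√(1−ζ²)) = 100·exp(−π·0.25/√(1−0.25²)) ≈ 44.4%.

%OS ≈ 44.4%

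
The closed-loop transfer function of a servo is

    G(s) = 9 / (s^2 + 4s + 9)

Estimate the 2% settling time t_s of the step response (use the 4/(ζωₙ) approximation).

Comparing s^2 + 4s + 9 to s^2 + 2ζωₙs + ωₙ²: ωₙ = 3 rad/s and ζ = 4/(2·3) ≈ 0.6667.
ζωₙ = 4/2 = 2, so t_s ≈ 4/(ζωₙ) = 4/2 = 2 s.

t_s ≈ 2 s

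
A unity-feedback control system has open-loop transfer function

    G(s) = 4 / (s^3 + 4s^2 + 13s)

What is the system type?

Type 1

Factor s from the denominator: s^3 + 4s^2 + 13s = s·(s^2 + 4s + 13).
There is 1 pole at the origin, so the system is Type 1.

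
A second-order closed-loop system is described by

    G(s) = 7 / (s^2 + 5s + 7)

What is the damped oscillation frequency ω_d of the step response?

ω_d ≈ 0.8660 rad/s

Comparing s^2 + 5s + 7 to s^2 + 2ζωₙs + ωₙ²: ωₙ = √7 ≈ 2.646 rad/s and ζ = 5/(2·√7) ≈ 0.9449.
ζωₙ = 5/2 = 2.5, so ω_d = ωₙ√(1−ζ²) = √(ωₙ² − (ζωₙ)²) = √(7 − 2.5²) = √0.75 ≈ 0.8660 rad/s.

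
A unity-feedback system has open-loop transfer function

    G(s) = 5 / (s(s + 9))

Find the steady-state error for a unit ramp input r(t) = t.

e_ss = 1.800

G(s) has one pole at the origin.
This is a Type 1 system. Kv = lim_{s→0} s·G(s) = 5/9.
e_ss = 1/Kv = 1/(5/9) = 9/5 ≈ 1.800.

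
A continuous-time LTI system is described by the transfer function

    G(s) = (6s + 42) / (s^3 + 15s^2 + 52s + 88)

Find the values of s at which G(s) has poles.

The poles are the roots of the denominator s^3 + 15s^2 + 52s + 88 = 0.
Trying s = -11: the polynomial evaluates to 0, so (s + 11) is a factor.
Dividing out leaves s^2 + 4s + 8 = 0.
The quadratic formula then gives s = -2 ± 2j.

s = -2 + 2j, -2 - 2j, -11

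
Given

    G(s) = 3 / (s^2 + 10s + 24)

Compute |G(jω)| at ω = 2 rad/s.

|G(j2)| ≈ 0.1061

Substitute s = j2: numerator = 3, denominator = 20 + j20.
|G(j2)| = |3| / |20 + j20| = 3 / 28.284 ≈ 0.1061.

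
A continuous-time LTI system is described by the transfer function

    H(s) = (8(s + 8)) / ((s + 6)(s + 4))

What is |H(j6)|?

|H(j6)| ≈ 1.307

Substitute s = j6: numerator = 64 + j48, denominator = -12 + j60.
|H(j6)| = |64 + j48| / |-12 + j60| = 80 / 61.188 ≈ 1.307.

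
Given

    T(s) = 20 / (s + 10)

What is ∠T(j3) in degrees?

∠T(j3) ≈ -16.70°

At s = j3: numerator = 20, denominator = 10 + j3.
∠T = ∠num − ∠den = 0° − (16.699°) = -16.70°.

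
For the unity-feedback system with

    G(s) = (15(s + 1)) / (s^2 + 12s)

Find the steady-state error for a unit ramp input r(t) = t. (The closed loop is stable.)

G(s) has one pole at the origin.
This is a Type 1 system. Kv = lim_{s→0} s·G(s) = 15/12 = 5/4.
e_ss = 1/Kv = 1/(5/4) = 4/5 ≈ 0.8000.

e_ss = 0.8000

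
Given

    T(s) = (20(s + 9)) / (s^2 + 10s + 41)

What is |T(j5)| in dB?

|T(j5)|_dB ≈ 11.9 dB

Substitute s = j5: numerator = 180 + j100, denominator = 16 + j50.
|T(j5)| = |180 + j100| / |16 + j50| = 205.91 / 52.498 ≈ 3.922.
In decibels: 20·log₁₀(3.922) ≈ 11.9 dB.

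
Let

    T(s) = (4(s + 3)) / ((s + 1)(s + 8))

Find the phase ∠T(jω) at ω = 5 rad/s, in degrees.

At s = j5: numerator = 12 + j20, denominator = -17 + j45.
∠T = ∠num − ∠den = 59.036° − (110.70°) = -51.66°.

∠T(j5) ≈ -51.66°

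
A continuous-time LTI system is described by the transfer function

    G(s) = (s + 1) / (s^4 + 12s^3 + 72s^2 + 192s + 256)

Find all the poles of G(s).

s = -4 + 4j, -4 - 4j, -2 + 2j, -2 - 2j

The poles are the roots of the denominator s^4 + 12s^3 + 72s^2 + 192s + 256 = 0.
No real roots exist; factor into two real quadratics: (s^2 + 8s + 32)(s^2 + 4s + 8) = 0.
Each quadratic gives a conjugate pair via the quadratic formula.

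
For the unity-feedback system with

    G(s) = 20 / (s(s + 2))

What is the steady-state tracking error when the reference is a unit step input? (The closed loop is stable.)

e_ss = 0

G(s) has one pole at the origin.
This is a Type 1 system; for a step input the steady-state error is zero.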